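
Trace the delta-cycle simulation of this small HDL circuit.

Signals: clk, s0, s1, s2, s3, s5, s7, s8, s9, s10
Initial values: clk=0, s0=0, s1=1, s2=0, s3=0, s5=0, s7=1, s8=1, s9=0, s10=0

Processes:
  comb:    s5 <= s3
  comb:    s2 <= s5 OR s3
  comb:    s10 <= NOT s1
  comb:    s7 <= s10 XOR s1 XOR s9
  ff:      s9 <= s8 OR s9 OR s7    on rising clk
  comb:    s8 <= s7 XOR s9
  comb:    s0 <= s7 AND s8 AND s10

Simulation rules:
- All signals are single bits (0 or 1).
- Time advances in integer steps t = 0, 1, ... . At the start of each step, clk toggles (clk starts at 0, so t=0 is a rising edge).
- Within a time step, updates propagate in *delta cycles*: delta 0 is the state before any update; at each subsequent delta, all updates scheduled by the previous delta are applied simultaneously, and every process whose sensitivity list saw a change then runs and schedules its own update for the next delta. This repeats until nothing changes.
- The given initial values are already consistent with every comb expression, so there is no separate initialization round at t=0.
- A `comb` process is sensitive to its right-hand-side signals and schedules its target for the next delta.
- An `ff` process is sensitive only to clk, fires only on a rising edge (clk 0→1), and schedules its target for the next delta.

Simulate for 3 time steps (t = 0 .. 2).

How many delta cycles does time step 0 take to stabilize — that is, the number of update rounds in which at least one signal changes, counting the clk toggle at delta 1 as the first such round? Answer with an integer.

4

[bits: clk,s1,s10,s0,s7,s9,s3,s8,s2,s5]
t=0: Δ0=0100100100 Δ1=1100100100 Δ2=1100110100 Δ3=1100010000 Δ4=1100010100 | 4Δ
t=1: Δ0=1100010100 Δ1=0100010100 | 1Δ
t=2: Δ0=0100010100 Δ1=1100010100 | 1Δ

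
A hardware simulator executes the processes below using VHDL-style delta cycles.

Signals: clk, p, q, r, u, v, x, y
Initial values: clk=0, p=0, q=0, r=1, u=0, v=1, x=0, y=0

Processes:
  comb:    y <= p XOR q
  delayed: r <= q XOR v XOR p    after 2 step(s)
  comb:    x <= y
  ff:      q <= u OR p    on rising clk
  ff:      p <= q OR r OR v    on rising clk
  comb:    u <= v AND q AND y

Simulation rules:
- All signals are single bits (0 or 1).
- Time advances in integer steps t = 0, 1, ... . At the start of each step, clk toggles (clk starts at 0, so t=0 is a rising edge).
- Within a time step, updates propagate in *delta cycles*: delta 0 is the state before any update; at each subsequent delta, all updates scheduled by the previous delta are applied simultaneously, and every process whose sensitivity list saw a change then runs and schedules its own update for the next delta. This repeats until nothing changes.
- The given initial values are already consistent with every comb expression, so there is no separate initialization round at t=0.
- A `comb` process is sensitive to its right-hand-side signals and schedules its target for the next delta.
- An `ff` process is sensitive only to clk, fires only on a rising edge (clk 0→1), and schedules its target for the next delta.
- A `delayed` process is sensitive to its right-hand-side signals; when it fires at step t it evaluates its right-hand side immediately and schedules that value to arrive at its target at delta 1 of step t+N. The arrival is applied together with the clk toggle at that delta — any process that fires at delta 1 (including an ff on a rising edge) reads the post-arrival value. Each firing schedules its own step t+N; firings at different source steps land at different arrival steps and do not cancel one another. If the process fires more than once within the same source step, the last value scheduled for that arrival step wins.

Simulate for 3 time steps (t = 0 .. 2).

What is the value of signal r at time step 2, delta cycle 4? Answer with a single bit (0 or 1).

t0.Δ0 v=1 q=0 r=1 x=0 u=0 y=0 clk=0 p=0
t0.Δ1 v=1 q=0 r=1 x=0 u=0 y=0 clk=1 p=0
t0.Δ2 v=1 q=0 r=1 x=0 u=0 y=0 clk=1 p=1
t0.Δ3 v=1 q=0 r=1 x=0 u=0 y=1 clk=1 p=1
t0.Δ4 v=1 q=0 r=1 x=1 u=0 y=1 clk=1 p=1
t1.Δ0 v=1 q=0 r=1 x=1 u=0 y=1 clk=1 p=1
t1.Δ1 v=1 q=0 r=1 x=1 u=0 y=1 clk=0 p=1
t2.Δ0 v=1 q=0 r=1 x=1 u=0 y=1 clk=0 p=1
t2.Δ1 v=1 q=0 r=0 x=1 u=0 y=1 clk=1 p=1
t2.Δ2 v=1 q=1 r=0 x=1 u=0 y=1 clk=1 p=1
t2.Δ3 v=1 q=1 r=0 x=1 u=1 y=0 clk=1 p=1
t2.Δ4 v=1 q=1 r=0 x=0 u=0 y=0 clk=1 p=1

0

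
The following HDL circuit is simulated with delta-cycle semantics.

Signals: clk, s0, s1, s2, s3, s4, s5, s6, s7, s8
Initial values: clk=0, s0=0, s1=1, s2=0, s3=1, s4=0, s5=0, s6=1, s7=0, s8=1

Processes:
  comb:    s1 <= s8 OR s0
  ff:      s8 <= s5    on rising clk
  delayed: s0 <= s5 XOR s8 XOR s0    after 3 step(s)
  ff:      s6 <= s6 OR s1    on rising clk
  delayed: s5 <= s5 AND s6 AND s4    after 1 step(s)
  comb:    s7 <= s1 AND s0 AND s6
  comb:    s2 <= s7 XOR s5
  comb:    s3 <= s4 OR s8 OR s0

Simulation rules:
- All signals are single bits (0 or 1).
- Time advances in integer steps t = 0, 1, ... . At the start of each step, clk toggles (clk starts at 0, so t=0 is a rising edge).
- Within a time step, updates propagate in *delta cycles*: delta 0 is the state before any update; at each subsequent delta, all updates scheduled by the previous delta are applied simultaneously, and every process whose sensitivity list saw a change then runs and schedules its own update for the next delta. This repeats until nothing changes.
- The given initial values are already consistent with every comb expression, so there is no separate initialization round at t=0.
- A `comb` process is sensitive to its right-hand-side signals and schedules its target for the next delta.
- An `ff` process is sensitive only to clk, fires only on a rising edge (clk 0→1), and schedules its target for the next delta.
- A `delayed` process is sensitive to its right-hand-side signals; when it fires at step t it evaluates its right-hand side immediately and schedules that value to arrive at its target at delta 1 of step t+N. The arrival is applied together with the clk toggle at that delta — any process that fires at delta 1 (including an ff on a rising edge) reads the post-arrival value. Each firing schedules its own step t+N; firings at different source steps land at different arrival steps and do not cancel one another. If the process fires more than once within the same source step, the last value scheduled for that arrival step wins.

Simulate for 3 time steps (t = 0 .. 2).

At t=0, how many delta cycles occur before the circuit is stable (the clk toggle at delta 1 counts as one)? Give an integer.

t=0 Δ0: s4=0 s2=0 s0=0 s8=1 s6=1 s5=0 s3=1 s7=0 s1=1 clk=0
  Δ1: clk:0→1
  Δ2: s8:1→0
  Δ3: s3:1→0, s1:1→0
  (3Δ to stable)
t=1 Δ0: s4=0 s2=0 s0=0 s8=0 s6=1 s5=0 s3=0 s7=0 s1=0 clk=1
  Δ1: clk:1→0
  (1Δ to stable)
t=2 Δ0: s4=0 s2=0 s0=0 s8=0 s6=1 s5=0 s3=0 s7=0 s1=0 clk=0
  Δ1: clk:0→1
  (1Δ to stable)

3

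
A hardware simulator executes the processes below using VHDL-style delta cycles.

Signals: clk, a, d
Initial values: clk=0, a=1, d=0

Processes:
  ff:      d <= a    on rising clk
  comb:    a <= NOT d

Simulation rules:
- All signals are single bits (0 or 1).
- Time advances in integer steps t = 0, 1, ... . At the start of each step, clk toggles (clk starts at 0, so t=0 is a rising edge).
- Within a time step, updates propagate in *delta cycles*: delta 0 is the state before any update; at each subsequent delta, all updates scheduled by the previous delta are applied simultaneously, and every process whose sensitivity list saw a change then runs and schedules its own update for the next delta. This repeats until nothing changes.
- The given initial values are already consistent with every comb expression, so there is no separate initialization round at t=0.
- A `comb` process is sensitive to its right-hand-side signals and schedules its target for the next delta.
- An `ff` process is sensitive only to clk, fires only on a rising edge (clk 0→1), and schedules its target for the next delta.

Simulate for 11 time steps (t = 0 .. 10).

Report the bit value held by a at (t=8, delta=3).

0

t=0 Δ0: a=1 clk=0 d=0
  Δ1: clk:0→1
  Δ2: d:0→1
  Δ3: a:1→0
  (3Δ to stable)
t=1 Δ0: a=0 clk=1 d=1
  Δ1: clk:1→0
  (1Δ to stable)
t=2 Δ0: a=0 clk=0 d=1
  Δ1: clk:0→1
  Δ2: d:1→0
  Δ3: a:0→1
  (3Δ to stable)
t=3 Δ0: a=1 clk=1 d=0
  Δ1: clk:1→0
  (1Δ to stable)
t=4 Δ0: a=1 clk=0 d=0
  Δ1: clk:0→1
  Δ2: d:0→1
  Δ3: a:1→0
  (3Δ to stable)
t=5 Δ0: a=0 clk=1 d=1
  Δ1: clk:1→0
  (1Δ to stable)
t=6 Δ0: a=0 clk=0 d=1
  Δ1: clk:0→1
  Δ2: d:1→0
  Δ3: a:0→1
  (3Δ to stable)
t=7 Δ0: a=1 clk=1 d=0
  Δ1: clk:1→0
  (1Δ to stable)
t=8 Δ0: a=1 clk=0 d=0
  Δ1: clk:0→1
  Δ2: d:0→1
  Δ3: a:1→0
  (3Δ to stable)
t=9 Δ0: a=0 clk=1 d=1
  Δ1: clk:1→0
  (1Δ to stable)
t=10 Δ0: a=0 clk=0 d=1
  Δ1: clk:0→1
  Δ2: d:1→0
  Δ3: a:0→1
  (3Δ to stable)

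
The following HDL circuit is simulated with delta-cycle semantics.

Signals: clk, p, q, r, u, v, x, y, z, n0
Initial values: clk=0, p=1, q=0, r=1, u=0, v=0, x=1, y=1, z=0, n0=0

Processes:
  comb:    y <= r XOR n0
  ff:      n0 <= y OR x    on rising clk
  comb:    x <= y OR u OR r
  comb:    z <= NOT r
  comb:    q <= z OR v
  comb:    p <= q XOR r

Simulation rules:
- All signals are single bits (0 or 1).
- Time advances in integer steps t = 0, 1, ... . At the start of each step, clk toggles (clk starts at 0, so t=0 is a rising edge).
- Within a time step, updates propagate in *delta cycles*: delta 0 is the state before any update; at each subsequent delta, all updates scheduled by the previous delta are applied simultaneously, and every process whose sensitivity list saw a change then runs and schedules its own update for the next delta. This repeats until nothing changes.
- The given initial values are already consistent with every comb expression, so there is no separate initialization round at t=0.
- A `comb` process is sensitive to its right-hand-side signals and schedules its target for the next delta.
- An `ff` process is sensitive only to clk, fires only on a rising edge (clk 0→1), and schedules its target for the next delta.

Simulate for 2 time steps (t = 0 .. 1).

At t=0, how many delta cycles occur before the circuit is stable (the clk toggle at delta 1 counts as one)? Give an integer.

t0.Δ0 y=1 n0=0 v=0 clk=0 z=0 r=1 u=0 p=1 q=0 x=1
t0.Δ1 y=1 n0=0 v=0 clk=1 z=0 r=1 u=0 p=1 q=0 x=1
t0.Δ2 y=1 n0=1 v=0 clk=1 z=0 r=1 u=0 p=1 q=0 x=1
t0.Δ3 y=0 n0=1 v=0 clk=1 z=0 r=1 u=0 p=1 q=0 x=1
t1.Δ0 y=0 n0=1 v=0 clk=1 z=0 r=1 u=0 p=1 q=0 x=1
t1.Δ1 y=0 n0=1 v=0 clk=0 z=0 r=1 u=0 p=1 q=0 x=1

3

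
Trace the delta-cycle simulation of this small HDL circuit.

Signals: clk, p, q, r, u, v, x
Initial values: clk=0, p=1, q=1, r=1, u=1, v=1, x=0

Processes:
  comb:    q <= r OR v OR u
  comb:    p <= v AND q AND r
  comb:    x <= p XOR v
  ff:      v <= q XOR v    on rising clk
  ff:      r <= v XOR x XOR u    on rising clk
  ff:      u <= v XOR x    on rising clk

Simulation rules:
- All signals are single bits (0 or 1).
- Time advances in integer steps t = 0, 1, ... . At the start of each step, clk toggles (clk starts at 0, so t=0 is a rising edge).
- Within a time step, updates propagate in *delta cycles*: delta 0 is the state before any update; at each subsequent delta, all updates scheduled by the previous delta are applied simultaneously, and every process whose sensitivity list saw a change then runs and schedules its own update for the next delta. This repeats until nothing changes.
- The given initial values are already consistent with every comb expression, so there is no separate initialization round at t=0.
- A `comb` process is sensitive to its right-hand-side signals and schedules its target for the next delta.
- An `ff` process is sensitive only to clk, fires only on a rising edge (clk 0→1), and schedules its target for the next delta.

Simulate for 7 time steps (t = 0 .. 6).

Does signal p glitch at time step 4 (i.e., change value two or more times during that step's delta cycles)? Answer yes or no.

no

t0.Δ0 v=1 p=1 clk=0 q=1 r=1 u=1 x=0
t0.Δ1 v=1 p=1 clk=1 q=1 r=1 u=1 x=0
t0.Δ2 v=0 p=1 clk=1 q=1 r=0 u=1 x=0
t0.Δ3 v=0 p=0 clk=1 q=1 r=0 u=1 x=1
t0.Δ4 v=0 p=0 clk=1 q=1 r=0 u=1 x=0
t1.Δ0 v=0 p=0 clk=1 q=1 r=0 u=1 x=0
t1.Δ1 v=0 p=0 clk=0 q=1 r=0 u=1 x=0
t2.Δ0 v=0 p=0 clk=0 q=1 r=0 u=1 x=0
t2.Δ1 v=0 p=0 clk=1 q=1 r=0 u=1 x=0
t2.Δ2 v=1 p=0 clk=1 q=1 r=1 u=0 x=0
t2.Δ3 v=1 p=1 clk=1 q=1 r=1 u=0 x=1
t2.Δ4 v=1 p=1 clk=1 q=1 r=1 u=0 x=0
t3.Δ0 v=1 p=1 clk=1 q=1 r=1 u=0 x=0
t3.Δ1 v=1 p=1 clk=0 q=1 r=1 u=0 x=0
t4.Δ0 v=1 p=1 clk=0 q=1 r=1 u=0 x=0
t4.Δ1 v=1 p=1 clk=1 q=1 r=1 u=0 x=0
t4.Δ2 v=0 p=1 clk=1 q=1 r=1 u=1 x=0
t4.Δ3 v=0 p=0 clk=1 q=1 r=1 u=1 x=1
t4.Δ4 v=0 p=0 clk=1 q=1 r=1 u=1 x=0
t5.Δ0 v=0 p=0 clk=1 q=1 r=1 u=1 x=0
t5.Δ1 v=0 p=0 clk=0 q=1 r=1 u=1 x=0
t6.Δ0 v=0 p=0 clk=0 q=1 r=1 u=1 x=0
t6.Δ1 v=0 p=0 clk=1 q=1 r=1 u=1 x=0
t6.Δ2 v=1 p=0 clk=1 q=1 r=1 u=0 x=0
t6.Δ3 v=1 p=1 clk=1 q=1 r=1 u=0 x=1
t6.Δ4 v=1 p=1 clk=1 q=1 r=1 u=0 x=0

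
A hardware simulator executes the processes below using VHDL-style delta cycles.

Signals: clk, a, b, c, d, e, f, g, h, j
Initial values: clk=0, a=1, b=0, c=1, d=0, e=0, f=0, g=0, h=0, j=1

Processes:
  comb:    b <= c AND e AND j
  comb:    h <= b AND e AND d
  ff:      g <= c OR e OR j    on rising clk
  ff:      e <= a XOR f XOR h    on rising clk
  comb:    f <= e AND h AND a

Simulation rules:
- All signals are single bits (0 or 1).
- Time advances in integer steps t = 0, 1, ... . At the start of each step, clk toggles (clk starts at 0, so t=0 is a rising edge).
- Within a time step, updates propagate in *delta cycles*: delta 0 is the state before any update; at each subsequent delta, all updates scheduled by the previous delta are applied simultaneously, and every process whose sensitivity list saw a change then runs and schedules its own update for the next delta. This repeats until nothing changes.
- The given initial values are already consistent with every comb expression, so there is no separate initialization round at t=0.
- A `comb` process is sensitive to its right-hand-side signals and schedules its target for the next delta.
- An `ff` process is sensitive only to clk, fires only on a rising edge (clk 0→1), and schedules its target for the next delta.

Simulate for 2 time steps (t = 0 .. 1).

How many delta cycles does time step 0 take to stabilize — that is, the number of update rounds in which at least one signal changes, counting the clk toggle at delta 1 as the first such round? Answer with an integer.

[bits: f,g,c,clk,a,d,b,h,e,j]
t=0: Δ0=0010100001 Δ1=0011100001 Δ2=0111100011 Δ3=0111101011 | 3Δ
t=1: Δ0=0111101011 Δ1=0110101011 | 1Δ

3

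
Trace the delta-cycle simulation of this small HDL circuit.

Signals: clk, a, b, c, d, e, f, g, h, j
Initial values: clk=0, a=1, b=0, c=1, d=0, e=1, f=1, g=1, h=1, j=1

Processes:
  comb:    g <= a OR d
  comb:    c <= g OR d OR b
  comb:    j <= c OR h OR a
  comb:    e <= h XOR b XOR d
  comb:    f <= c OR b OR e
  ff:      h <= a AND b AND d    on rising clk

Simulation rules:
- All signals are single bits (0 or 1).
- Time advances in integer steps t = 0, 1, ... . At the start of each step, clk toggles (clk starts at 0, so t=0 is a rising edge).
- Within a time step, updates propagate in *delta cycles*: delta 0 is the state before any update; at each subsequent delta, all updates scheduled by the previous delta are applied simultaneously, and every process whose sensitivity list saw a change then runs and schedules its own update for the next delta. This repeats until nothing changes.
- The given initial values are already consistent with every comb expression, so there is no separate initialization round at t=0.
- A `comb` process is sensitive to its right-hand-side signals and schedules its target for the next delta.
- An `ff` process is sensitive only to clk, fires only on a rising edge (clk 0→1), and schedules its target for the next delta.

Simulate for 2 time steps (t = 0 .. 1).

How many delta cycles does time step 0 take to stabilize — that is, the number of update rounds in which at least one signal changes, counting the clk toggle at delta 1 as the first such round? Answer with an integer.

3

t0.Δ0 j=1 b=0 clk=0 g=1 c=1 a=1 e=1 h=1 f=1 d=0
t0.Δ1 j=1 b=0 clk=1 g=1 c=1 a=1 e=1 h=1 f=1 d=0
t0.Δ2 j=1 b=0 clk=1 g=1 c=1 a=1 e=1 h=0 f=1 d=0
t0.Δ3 j=1 b=0 clk=1 g=1 c=1 a=1 e=0 h=0 f=1 d=0
t1.Δ0 j=1 b=0 clk=1 g=1 c=1 a=1 e=0 h=0 f=1 d=0
t1.Δ1 j=1 b=0 clk=0 g=1 c=1 a=1 e=0 h=0 f=1 d=0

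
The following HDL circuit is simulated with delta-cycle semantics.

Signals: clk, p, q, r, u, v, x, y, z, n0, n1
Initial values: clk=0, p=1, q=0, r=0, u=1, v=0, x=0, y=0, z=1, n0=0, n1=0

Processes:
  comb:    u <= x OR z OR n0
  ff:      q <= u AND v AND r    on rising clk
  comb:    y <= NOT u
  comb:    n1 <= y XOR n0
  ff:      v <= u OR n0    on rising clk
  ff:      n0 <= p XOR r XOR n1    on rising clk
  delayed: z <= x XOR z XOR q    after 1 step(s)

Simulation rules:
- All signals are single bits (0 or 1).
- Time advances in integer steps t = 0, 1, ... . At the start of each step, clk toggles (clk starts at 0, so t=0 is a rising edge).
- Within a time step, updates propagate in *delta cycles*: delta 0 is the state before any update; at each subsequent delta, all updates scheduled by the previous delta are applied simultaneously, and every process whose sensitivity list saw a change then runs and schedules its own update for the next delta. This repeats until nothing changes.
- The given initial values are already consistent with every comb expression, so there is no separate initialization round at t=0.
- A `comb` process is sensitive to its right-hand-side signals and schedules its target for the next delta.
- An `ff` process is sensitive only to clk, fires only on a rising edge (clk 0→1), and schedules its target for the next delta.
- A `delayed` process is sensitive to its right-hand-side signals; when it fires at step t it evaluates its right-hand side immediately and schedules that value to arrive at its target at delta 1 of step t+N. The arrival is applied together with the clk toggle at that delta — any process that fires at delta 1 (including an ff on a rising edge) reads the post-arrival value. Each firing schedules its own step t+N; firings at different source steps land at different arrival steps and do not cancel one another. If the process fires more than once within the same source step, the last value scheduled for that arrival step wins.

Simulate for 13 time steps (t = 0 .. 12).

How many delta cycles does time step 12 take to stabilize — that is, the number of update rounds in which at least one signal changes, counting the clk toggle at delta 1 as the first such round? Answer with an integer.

t0.Δ0 u=1 q=0 n0=0 r=0 p=1 v=0 n1=0 z=1 clk=0 x=0 y=0
t0.Δ1 u=1 q=0 n0=0 r=0 p=1 v=0 n1=0 z=1 clk=1 x=0 y=0
t0.Δ2 u=1 q=0 n0=1 r=0 p=1 v=1 n1=0 z=1 clk=1 x=0 y=0
t0.Δ3 u=1 q=0 n0=1 r=0 p=1 v=1 n1=1 z=1 clk=1 x=0 y=0
t1.Δ0 u=1 q=0 n0=1 r=0 p=1 v=1 n1=1 z=1 clk=1 x=0 y=0
t1.Δ1 u=1 q=0 n0=1 r=0 p=1 v=1 n1=1 z=1 clk=0 x=0 y=0
t2.Δ0 u=1 q=0 n0=1 r=0 p=1 v=1 n1=1 z=1 clk=0 x=0 y=0
t2.Δ1 u=1 q=0 n0=1 r=0 p=1 v=1 n1=1 z=1 clk=1 x=0 y=0
t2.Δ2 u=1 q=0 n0=0 r=0 p=1 v=1 n1=1 z=1 clk=1 x=0 y=0
t2.Δ3 u=1 q=0 n0=0 r=0 p=1 v=1 n1=0 z=1 clk=1 x=0 y=0
t3.Δ0 u=1 q=0 n0=0 r=0 p=1 v=1 n1=0 z=1 clk=1 x=0 y=0
t3.Δ1 u=1 q=0 n0=0 r=0 p=1 v=1 n1=0 z=1 clk=0 x=0 y=0
t4.Δ0 u=1 q=0 n0=0 r=0 p=1 v=1 n1=0 z=1 clk=0 x=0 y=0
t4.Δ1 u=1 q=0 n0=0 r=0 p=1 v=1 n1=0 z=1 clk=1 x=0 y=0
t4.Δ2 u=1 q=0 n0=1 r=0 p=1 v=1 n1=0 z=1 clk=1 x=0 y=0
t4.Δ3 u=1 q=0 n0=1 r=0 p=1 v=1 n1=1 z=1 clk=1 x=0 y=0
t5.Δ0 u=1 q=0 n0=1 r=0 p=1 v=1 n1=1 z=1 clk=1 x=0 y=0
t5.Δ1 u=1 q=0 n0=1 r=0 p=1 v=1 n1=1 z=1 clk=0 x=0 y=0
t6.Δ0 u=1 q=0 n0=1 r=0 p=1 v=1 n1=1 z=1 clk=0 x=0 y=0
t6.Δ1 u=1 q=0 n0=1 r=0 p=1 v=1 n1=1 z=1 clk=1 x=0 y=0
t6.Δ2 u=1 q=0 n0=0 r=0 p=1 v=1 n1=1 z=1 clk=1 x=0 y=0
t6.Δ3 u=1 q=0 n0=0 r=0 p=1 v=1 n1=0 z=1 clk=1 x=0 y=0
t7.Δ0 u=1 q=0 n0=0 r=0 p=1 v=1 n1=0 z=1 clk=1 x=0 y=0
t7.Δ1 u=1 q=0 n0=0 r=0 p=1 v=1 n1=0 z=1 clk=0 x=0 y=0
t8.Δ0 u=1 q=0 n0=0 r=0 p=1 v=1 n1=0 z=1 clk=0 x=0 y=0
t8.Δ1 u=1 q=0 n0=0 r=0 p=1 v=1 n1=0 z=1 clk=1 x=0 y=0
t8.Δ2 u=1 q=0 n0=1 r=0 p=1 v=1 n1=0 z=1 clk=1 x=0 y=0
t8.Δ3 u=1 q=0 n0=1 r=0 p=1 v=1 n1=1 z=1 clk=1 x=0 y=0
t9.Δ0 u=1 q=0 n0=1 r=0 p=1 v=1 n1=1 z=1 clk=1 x=0 y=0
t9.Δ1 u=1 q=0 n0=1 r=0 p=1 v=1 n1=1 z=1 clk=0 x=0 y=0
t10.Δ0 u=1 q=0 n0=1 r=0 p=1 v=1 n1=1 z=1 clk=0 x=0 y=0
t10.Δ1 u=1 q=0 n0=1 r=0 p=1 v=1 n1=1 z=1 clk=1 x=0 y=0
t10.Δ2 u=1 q=0 n0=0 r=0 p=1 v=1 n1=1 z=1 clk=1 x=0 y=0
t10.Δ3 u=1 q=0 n0=0 r=0 p=1 v=1 n1=0 z=1 clk=1 x=0 y=0
t11.Δ0 u=1 q=0 n0=0 r=0 p=1 v=1 n1=0 z=1 clk=1 x=0 y=0
t11.Δ1 u=1 q=0 n0=0 r=0 p=1 v=1 n1=0 z=1 clk=0 x=0 y=0
t12.Δ0 u=1 q=0 n0=0 r=0 p=1 v=1 n1=0 z=1 clk=0 x=0 y=0
t12.Δ1 u=1 q=0 n0=0 r=0 p=1 v=1 n1=0 z=1 clk=1 x=0 y=0
t12.Δ2 u=1 q=0 n0=1 r=0 p=1 v=1 n1=0 z=1 clk=1 x=0 y=0
t12.Δ3 u=1 q=0 n0=1 r=0 p=1 v=1 n1=1 z=1 clk=1 x=0 y=0

3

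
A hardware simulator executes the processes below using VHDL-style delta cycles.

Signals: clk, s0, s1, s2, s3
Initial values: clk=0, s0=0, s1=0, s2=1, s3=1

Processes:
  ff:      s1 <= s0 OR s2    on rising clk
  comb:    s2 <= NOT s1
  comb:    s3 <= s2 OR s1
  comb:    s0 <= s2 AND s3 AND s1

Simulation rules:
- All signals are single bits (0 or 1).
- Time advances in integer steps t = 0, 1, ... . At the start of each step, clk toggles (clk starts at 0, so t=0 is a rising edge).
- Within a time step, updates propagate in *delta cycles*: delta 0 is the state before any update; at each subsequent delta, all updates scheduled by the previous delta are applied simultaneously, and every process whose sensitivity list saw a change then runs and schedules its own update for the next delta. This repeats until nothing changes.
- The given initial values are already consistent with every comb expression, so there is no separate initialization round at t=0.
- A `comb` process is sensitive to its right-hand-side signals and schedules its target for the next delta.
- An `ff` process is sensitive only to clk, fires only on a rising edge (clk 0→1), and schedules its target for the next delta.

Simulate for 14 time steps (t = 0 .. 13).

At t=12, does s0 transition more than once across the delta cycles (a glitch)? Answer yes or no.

yes

t=0 Δ0: s1=0 s0=0 s2=1 s3=1 clk=0
  Δ1: clk:0→1
  Δ2: s1:0→1
  Δ3: s0:0→1, s2:1→0
  Δ4: s0:1→0
  (4Δ to stable)
t=1 Δ0: s1=1 s0=0 s2=0 s3=1 clk=1
  Δ1: clk:1→0
  (1Δ to stable)
t=2 Δ0: s1=1 s0=0 s2=0 s3=1 clk=0
  Δ1: clk:0→1
  Δ2: s1:1→0
  Δ3: s2:0→1, s3:1→0
  Δ4: s3:0→1
  (4Δ to stable)
t=3 Δ0: s1=0 s0=0 s2=1 s3=1 clk=1
  Δ1: clk:1→0
  (1Δ to stable)
t=4 Δ0: s1=0 s0=0 s2=1 s3=1 clk=0
  Δ1: clk:0→1
  Δ2: s1:0→1
  Δ3: s0:0→1, s2:1→0
  Δ4: s0:1→0
  (4Δ to stable)
t=5 Δ0: s1=1 s0=0 s2=0 s3=1 clk=1
  Δ1: clk:1→0
  (1Δ to stable)
t=6 Δ0: s1=1 s0=0 s2=0 s3=1 clk=0
  Δ1: clk:0→1
  Δ2: s1:1→0
  Δ3: s2:0→1, s3:1→0
  Δ4: s3:0→1
  (4Δ to stable)
t=7 Δ0: s1=0 s0=0 s2=1 s3=1 clk=1
  Δ1: clk:1→0
  (1Δ to stable)
t=8 Δ0: s1=0 s0=0 s2=1 s3=1 clk=0
  Δ1: clk:0→1
  Δ2: s1:0→1
  Δ3: s0:0→1, s2:1→0
  Δ4: s0:1→0
  (4Δ to stable)
t=9 Δ0: s1=1 s0=0 s2=0 s3=1 clk=1
  Δ1: clk:1→0
  (1Δ to stable)
t=10 Δ0: s1=1 s0=0 s2=0 s3=1 clk=0
  Δ1: clk:0→1
  Δ2: s1:1→0
  Δ3: s2:0→1, s3:1→0
  Δ4: s3:0→1
  (4Δ to stable)
t=11 Δ0: s1=0 s0=0 s2=1 s3=1 clk=1
  Δ1: clk:1→0
  (1Δ to stable)
t=12 Δ0: s1=0 s0=0 s2=1 s3=1 clk=0
  Δ1: clk:0→1
  Δ2: s1:0→1
  Δ3: s0:0→1, s2:1→0
  Δ4: s0:1→0
  (4Δ to stable)
t=13 Δ0: s1=1 s0=0 s2=0 s3=1 clk=1
  Δ1: clk:1→0
  (1Δ to stable)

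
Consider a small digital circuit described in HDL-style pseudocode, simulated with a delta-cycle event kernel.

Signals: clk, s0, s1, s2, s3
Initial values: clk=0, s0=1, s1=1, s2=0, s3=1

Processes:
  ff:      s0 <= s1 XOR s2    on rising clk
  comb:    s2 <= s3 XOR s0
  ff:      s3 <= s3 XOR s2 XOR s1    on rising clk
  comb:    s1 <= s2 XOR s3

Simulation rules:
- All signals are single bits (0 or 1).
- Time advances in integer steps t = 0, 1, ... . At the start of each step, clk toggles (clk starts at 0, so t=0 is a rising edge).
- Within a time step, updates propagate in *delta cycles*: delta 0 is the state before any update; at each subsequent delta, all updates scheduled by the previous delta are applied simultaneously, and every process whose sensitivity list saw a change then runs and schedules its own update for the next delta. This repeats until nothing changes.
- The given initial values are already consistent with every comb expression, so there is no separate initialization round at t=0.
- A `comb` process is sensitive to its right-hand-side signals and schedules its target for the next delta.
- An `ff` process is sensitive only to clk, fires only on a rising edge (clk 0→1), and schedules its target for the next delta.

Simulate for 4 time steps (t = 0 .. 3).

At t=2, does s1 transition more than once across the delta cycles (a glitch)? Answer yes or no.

no

t0.Δ0 s0=1 clk=0 s2=0 s3=1 s1=1
t0.Δ1 s0=1 clk=1 s2=0 s3=1 s1=1
t0.Δ2 s0=1 clk=1 s2=0 s3=0 s1=1
t0.Δ3 s0=1 clk=1 s2=1 s3=0 s1=0
t0.Δ4 s0=1 clk=1 s2=1 s3=0 s1=1
t1.Δ0 s0=1 clk=1 s2=1 s3=0 s1=1
t1.Δ1 s0=1 clk=0 s2=1 s3=0 s1=1
t2.Δ0 s0=1 clk=0 s2=1 s3=0 s1=1
t2.Δ1 s0=1 clk=1 s2=1 s3=0 s1=1
t2.Δ2 s0=0 clk=1 s2=1 s3=0 s1=1
t2.Δ3 s0=0 clk=1 s2=0 s3=0 s1=1
t2.Δ4 s0=0 clk=1 s2=0 s3=0 s1=0
t3.Δ0 s0=0 clk=1 s2=0 s3=0 s1=0
t3.Δ1 s0=0 clk=0 s2=0 s3=0 s1=0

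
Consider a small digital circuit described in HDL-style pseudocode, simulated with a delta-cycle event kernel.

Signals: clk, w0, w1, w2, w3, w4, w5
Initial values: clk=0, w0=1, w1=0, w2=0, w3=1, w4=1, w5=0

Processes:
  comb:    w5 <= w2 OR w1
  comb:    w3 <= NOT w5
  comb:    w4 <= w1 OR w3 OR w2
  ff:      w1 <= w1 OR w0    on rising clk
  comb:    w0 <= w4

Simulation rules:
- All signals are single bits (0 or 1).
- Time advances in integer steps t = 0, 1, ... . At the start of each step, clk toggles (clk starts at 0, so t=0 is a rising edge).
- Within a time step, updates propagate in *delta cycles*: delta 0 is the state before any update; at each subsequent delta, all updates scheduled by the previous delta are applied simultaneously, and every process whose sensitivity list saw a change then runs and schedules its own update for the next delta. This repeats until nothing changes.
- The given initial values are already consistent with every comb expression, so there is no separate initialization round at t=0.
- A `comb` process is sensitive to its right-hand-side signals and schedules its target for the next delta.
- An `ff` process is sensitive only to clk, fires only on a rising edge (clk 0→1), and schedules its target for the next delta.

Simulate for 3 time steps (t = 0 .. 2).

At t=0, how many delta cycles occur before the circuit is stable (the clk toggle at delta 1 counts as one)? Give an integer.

4

[bits: w2,w0,w5,w4,clk,w1,w3]
t=0: Δ0=0101001 Δ1=0101101 Δ2=0101111 Δ3=0111111 Δ4=0111110 | 4Δ
t=1: Δ0=0111110 Δ1=0111010 | 1Δ
t=2: Δ0=0111010 Δ1=0111110 | 1Δ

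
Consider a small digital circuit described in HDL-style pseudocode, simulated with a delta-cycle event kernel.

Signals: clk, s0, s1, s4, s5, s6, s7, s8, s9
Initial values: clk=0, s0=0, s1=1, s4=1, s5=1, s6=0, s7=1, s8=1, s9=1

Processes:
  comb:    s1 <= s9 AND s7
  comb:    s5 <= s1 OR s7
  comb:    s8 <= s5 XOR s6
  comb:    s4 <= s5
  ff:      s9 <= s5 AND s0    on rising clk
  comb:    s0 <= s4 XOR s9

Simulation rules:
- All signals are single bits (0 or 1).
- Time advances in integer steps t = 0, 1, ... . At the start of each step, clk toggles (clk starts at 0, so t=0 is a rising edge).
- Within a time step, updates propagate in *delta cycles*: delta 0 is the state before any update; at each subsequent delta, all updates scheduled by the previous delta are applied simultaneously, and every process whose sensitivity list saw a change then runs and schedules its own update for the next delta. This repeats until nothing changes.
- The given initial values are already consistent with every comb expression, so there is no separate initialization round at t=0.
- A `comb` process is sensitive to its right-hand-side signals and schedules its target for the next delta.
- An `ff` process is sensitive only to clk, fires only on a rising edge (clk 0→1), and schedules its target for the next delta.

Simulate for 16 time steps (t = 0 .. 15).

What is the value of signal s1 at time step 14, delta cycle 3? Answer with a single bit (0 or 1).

1

[bits: s9,clk,s1,s7,s6,s8,s4,s0,s5]
t=0: Δ0=101101101 Δ1=111101101 Δ2=011101101 Δ3=010101111 | 3Δ
t=1: Δ0=010101111 Δ1=000101111 | 1Δ
t=2: Δ0=000101111 Δ1=010101111 Δ2=110101111 Δ3=111101101 | 3Δ
t=3: Δ0=111101101 Δ1=101101101 | 1Δ
t=4: Δ0=101101101 Δ1=111101101 Δ2=011101101 Δ3=010101111 | 3Δ
t=5: Δ0=010101111 Δ1=000101111 | 1Δ
t=6: Δ0=000101111 Δ1=010101111 Δ2=110101111 Δ3=111101101 | 3Δ
t=7: Δ0=111101101 Δ1=101101101 | 1Δ
t=8: Δ0=101101101 Δ1=111101101 Δ2=011101101 Δ3=010101111 | 3Δ
t=9: Δ0=010101111 Δ1=000101111 | 1Δ
t=10: Δ0=000101111 Δ1=010101111 Δ2=110101111 Δ3=111101101 | 3Δ
t=11: Δ0=111101101 Δ1=101101101 | 1Δ
t=12: Δ0=101101101 Δ1=111101101 Δ2=011101101 Δ3=010101111 | 3Δ
t=13: Δ0=010101111 Δ1=000101111 | 1Δ
t=14: Δ0=000101111 Δ1=010101111 Δ2=110101111 Δ3=111101101 | 3Δ
t=15: Δ0=111101101 Δ1=101101101 | 1Δ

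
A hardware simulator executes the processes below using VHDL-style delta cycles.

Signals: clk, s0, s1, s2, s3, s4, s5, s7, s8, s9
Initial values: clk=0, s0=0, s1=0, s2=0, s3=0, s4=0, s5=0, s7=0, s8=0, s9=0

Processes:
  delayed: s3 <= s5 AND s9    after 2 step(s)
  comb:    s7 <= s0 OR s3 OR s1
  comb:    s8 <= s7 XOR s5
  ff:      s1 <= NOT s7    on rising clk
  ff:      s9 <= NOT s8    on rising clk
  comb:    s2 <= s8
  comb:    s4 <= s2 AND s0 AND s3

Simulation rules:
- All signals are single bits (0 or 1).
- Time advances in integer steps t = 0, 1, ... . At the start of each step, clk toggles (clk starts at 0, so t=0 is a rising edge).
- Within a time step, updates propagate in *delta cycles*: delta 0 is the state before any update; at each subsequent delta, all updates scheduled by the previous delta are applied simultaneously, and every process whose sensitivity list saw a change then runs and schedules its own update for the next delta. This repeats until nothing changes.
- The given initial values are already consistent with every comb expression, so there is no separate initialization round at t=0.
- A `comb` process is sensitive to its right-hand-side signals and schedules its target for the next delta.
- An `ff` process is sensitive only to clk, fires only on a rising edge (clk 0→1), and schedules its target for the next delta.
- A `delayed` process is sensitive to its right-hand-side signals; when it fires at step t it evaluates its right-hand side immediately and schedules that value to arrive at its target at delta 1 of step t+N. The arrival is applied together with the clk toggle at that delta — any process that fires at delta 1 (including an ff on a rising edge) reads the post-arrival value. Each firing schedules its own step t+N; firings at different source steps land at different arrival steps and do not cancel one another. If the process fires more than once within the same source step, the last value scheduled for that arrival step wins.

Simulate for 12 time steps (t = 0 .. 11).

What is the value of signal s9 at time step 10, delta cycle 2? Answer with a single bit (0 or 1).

0

t=0 Δ0: s5=0 s4=0 s8=0 s3=0 clk=0 s9=0 s1=0 s7=0 s2=0 s0=0
  Δ1: clk:0→1
  Δ2: s9:0→1, s1:0→1
  Δ3: s7:0→1
  Δ4: s8:0→1
  Δ5: s2:0→1
  (5Δ to stable)
t=1 Δ0: s5=0 s4=0 s8=1 s3=0 clk=1 s9=1 s1=1 s7=1 s2=1 s0=0
  Δ1: clk:1→0
  (1Δ to stable)
t=2 Δ0: s5=0 s4=0 s8=1 s3=0 clk=0 s9=1 s1=1 s7=1 s2=1 s0=0
  Δ1: clk:0→1
  Δ2: s9:1→0, s1:1→0
  Δ3: s7:1→0
  Δ4: s8:1→0
  Δ5: s2:1→0
  (5Δ to stable)
t=3 Δ0: s5=0 s4=0 s8=0 s3=0 clk=1 s9=0 s1=0 s7=0 s2=0 s0=0
  Δ1: clk:1→0
  (1Δ to stable)
t=4 Δ0: s5=0 s4=0 s8=0 s3=0 clk=0 s9=0 s1=0 s7=0 s2=0 s0=0
  Δ1: clk:0→1
  Δ2: s9:0→1, s1:0→1
  Δ3: s7:0→1
  Δ4: s8:0→1
  Δ5: s2:0→1
  (5Δ to stable)
t=5 Δ0: s5=0 s4=0 s8=1 s3=0 clk=1 s9=1 s1=1 s7=1 s2=1 s0=0
  Δ1: clk:1→0
  (1Δ to stable)
t=6 Δ0: s5=0 s4=0 s8=1 s3=0 clk=0 s9=1 s1=1 s7=1 s2=1 s0=0
  Δ1: clk:0→1
  Δ2: s9:1→0, s1:1→0
  Δ3: s7:1→0
  Δ4: s8:1→0
  Δ5: s2:1→0
  (5Δ to stable)
t=7 Δ0: s5=0 s4=0 s8=0 s3=0 clk=1 s9=0 s1=0 s7=0 s2=0 s0=0
  Δ1: clk:1→0
  (1Δ to stable)
t=8 Δ0: s5=0 s4=0 s8=0 s3=0 clk=0 s9=0 s1=0 s7=0 s2=0 s0=0
  Δ1: clk:0→1
  Δ2: s9:0→1, s1:0→1
  Δ3: s7:0→1
  Δ4: s8:0→1
  Δ5: s2:0→1
  (5Δ to stable)
t=9 Δ0: s5=0 s4=0 s8=1 s3=0 clk=1 s9=1 s1=1 s7=1 s2=1 s0=0
  Δ1: clk:1→0
  (1Δ to stable)
t=10 Δ0: s5=0 s4=0 s8=1 s3=0 clk=0 s9=1 s1=1 s7=1 s2=1 s0=0
  Δ1: clk:0→1
  Δ2: s9:1→0, s1:1→0
  Δ3: s7:1→0
  Δ4: s8:1→0
  Δ5: s2:1→0
  (5Δ to stable)
t=11 Δ0: s5=0 s4=0 s8=0 s3=0 clk=1 s9=0 s1=0 s7=0 s2=0 s0=0
  Δ1: clk:1→0
  (1Δ to stable)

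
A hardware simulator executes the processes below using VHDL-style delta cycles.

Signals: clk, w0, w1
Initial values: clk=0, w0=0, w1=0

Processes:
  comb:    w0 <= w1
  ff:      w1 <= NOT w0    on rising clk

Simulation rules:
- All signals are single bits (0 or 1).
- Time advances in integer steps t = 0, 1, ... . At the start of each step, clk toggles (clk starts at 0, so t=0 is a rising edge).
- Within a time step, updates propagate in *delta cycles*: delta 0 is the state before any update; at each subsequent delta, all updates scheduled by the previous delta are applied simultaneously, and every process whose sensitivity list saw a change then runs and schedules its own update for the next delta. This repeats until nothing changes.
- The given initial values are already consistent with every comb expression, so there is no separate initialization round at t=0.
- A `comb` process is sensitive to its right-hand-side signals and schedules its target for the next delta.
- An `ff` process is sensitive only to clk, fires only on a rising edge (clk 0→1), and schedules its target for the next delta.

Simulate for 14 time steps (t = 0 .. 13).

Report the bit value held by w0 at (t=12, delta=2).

[bits: clk,w0,w1]
t=0: Δ0=000 Δ1=100 Δ2=101 Δ3=111 | 3Δ
t=1: Δ0=111 Δ1=011 | 1Δ
t=2: Δ0=011 Δ1=111 Δ2=110 Δ3=100 | 3Δ
t=3: Δ0=100 Δ1=000 | 1Δ
t=4: Δ0=000 Δ1=100 Δ2=101 Δ3=111 | 3Δ
t=5: Δ0=111 Δ1=011 | 1Δ
t=6: Δ0=011 Δ1=111 Δ2=110 Δ3=100 | 3Δ
t=7: Δ0=100 Δ1=000 | 1Δ
t=8: Δ0=000 Δ1=100 Δ2=101 Δ3=111 | 3Δ
t=9: Δ0=111 Δ1=011 | 1Δ
t=10: Δ0=011 Δ1=111 Δ2=110 Δ3=100 | 3Δ
t=11: Δ0=100 Δ1=000 | 1Δ
t=12: Δ0=000 Δ1=100 Δ2=101 Δ3=111 | 3Δ
t=13: Δ0=111 Δ1=011 | 1Δ

0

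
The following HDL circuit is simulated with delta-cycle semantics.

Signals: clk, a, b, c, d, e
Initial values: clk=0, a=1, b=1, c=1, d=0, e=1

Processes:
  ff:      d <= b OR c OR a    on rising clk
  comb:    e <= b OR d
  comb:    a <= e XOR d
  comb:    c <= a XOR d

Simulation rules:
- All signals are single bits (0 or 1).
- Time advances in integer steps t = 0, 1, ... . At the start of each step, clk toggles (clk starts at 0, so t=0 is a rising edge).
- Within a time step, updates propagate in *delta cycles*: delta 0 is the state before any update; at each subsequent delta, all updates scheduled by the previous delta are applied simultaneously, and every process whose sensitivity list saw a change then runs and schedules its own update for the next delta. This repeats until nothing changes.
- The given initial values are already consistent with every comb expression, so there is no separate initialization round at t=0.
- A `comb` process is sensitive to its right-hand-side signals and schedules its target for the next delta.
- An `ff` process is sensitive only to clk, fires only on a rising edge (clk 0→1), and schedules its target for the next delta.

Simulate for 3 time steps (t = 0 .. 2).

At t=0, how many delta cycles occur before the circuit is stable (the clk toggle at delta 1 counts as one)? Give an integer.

4

[bits: c,a,d,clk,b,e]
t=0: Δ0=110011 Δ1=110111 Δ2=111111 Δ3=001111 Δ4=101111 | 4Δ
t=1: Δ0=101111 Δ1=101011 | 1Δ
t=2: Δ0=101011 Δ1=101111 | 1Δ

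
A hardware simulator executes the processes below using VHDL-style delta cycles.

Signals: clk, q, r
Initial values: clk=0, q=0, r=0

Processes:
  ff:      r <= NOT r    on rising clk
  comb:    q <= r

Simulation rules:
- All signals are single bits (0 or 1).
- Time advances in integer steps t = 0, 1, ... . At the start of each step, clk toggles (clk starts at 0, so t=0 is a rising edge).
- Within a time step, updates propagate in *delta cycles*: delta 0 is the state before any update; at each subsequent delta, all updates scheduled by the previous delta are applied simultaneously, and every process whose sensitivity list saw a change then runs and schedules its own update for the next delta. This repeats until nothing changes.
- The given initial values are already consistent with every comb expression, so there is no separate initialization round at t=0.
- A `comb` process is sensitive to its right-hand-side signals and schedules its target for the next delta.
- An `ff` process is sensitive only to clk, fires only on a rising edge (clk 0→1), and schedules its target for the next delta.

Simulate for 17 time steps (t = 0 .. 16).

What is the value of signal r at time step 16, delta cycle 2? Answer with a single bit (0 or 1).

t=0 Δ0: q=0 r=0 clk=0
  Δ1: clk:0→1
  Δ2: r:0→1
  Δ3: q:0→1
  (3Δ to stable)
t=1 Δ0: q=1 r=1 clk=1
  Δ1: clk:1→0
  (1Δ to stable)
t=2 Δ0: q=1 r=1 clk=0
  Δ1: clk:0→1
  Δ2: r:1→0
  Δ3: q:1→0
  (3Δ to stable)
t=3 Δ0: q=0 r=0 clk=1
  Δ1: clk:1→0
  (1Δ to stable)
t=4 Δ0: q=0 r=0 clk=0
  Δ1: clk:0→1
  Δ2: r:0→1
  Δ3: q:0→1
  (3Δ to stable)
t=5 Δ0: q=1 r=1 clk=1
  Δ1: clk:1→0
  (1Δ to stable)
t=6 Δ0: q=1 r=1 clk=0
  Δ1: clk:0→1
  Δ2: r:1→0
  Δ3: q:1→0
  (3Δ to stable)
t=7 Δ0: q=0 r=0 clk=1
  Δ1: clk:1→0
  (1Δ to stable)
t=8 Δ0: q=0 r=0 clk=0
  Δ1: clk:0→1
  Δ2: r:0→1
  Δ3: q:0→1
  (3Δ to stable)
t=9 Δ0: q=1 r=1 clk=1
  Δ1: clk:1→0
  (1Δ to stable)
t=10 Δ0: q=1 r=1 clk=0
  Δ1: clk:0→1
  Δ2: r:1→0
  Δ3: q:1→0
  (3Δ to stable)
t=11 Δ0: q=0 r=0 clk=1
  Δ1: clk:1→0
  (1Δ to stable)
t=12 Δ0: q=0 r=0 clk=0
  Δ1: clk:0→1
  Δ2: r:0→1
  Δ3: q:0→1
  (3Δ to stable)
t=13 Δ0: q=1 r=1 clk=1
  Δ1: clk:1→0
  (1Δ to stable)
t=14 Δ0: q=1 r=1 clk=0
  Δ1: clk:0→1
  Δ2: r:1→0
  Δ3: q:1→0
  (3Δ to stable)
t=15 Δ0: q=0 r=0 clk=1
  Δ1: clk:1→0
  (1Δ to stable)
t=16 Δ0: q=0 r=0 clk=0
  Δ1: clk:0→1
  Δ2: r:0→1
  Δ3: q:0→1
  (3Δ to stable)

1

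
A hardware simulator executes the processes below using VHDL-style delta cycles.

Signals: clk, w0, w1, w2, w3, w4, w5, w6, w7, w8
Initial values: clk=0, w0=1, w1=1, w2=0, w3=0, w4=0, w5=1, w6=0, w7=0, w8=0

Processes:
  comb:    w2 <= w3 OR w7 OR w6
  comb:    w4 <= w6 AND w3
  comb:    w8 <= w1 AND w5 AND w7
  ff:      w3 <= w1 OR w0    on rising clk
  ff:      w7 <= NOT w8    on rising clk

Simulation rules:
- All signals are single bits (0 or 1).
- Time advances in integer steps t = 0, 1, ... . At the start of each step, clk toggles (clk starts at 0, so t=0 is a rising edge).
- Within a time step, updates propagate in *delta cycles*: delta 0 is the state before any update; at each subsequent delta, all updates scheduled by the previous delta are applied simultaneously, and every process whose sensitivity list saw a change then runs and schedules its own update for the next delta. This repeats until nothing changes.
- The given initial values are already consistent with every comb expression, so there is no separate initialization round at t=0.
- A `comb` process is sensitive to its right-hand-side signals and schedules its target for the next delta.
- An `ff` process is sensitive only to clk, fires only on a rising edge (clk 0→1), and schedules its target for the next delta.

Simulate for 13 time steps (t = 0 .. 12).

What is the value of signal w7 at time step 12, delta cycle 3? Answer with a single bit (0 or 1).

[bits: w2,w0,w4,w6,w3,w8,w1,clk,w5,w7]
t=0: Δ0=0100001010 Δ1=0100001110 Δ2=0100101111 Δ3=1100111111 | 3Δ
t=1: Δ0=1100111111 Δ1=1100111011 | 1Δ
t=2: Δ0=1100111011 Δ1=1100111111 Δ2=1100111110 Δ3=1100101110 | 3Δ
t=3: Δ0=1100101110 Δ1=1100101010 | 1Δ
t=4: Δ0=1100101010 Δ1=1100101110 Δ2=1100101111 Δ3=1100111111 | 3Δ
t=5: Δ0=1100111111 Δ1=1100111011 | 1Δ
t=6: Δ0=1100111011 Δ1=1100111111 Δ2=1100111110 Δ3=1100101110 | 3Δ
t=7: Δ0=1100101110 Δ1=1100101010 | 1Δ
t=8: Δ0=1100101010 Δ1=1100101110 Δ2=1100101111 Δ3=1100111111 | 3Δ
t=9: Δ0=1100111111 Δ1=1100111011 | 1Δ
t=10: Δ0=1100111011 Δ1=1100111111 Δ2=1100111110 Δ3=1100101110 | 3Δ
t=11: Δ0=1100101110 Δ1=1100101010 | 1Δ
t=12: Δ0=1100101010 Δ1=1100101110 Δ2=1100101111 Δ3=1100111111 | 3Δ

1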